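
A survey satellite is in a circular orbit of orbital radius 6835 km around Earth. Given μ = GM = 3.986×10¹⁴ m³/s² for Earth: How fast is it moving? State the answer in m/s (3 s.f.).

r = 6835 km = 6.835×10⁶ m.
For a circular orbit v = √(μ/r) = √(3.986×10¹⁴ / 6.835×10⁶) = √(5.832×10⁷) = 7637 m/s.

v ≈ 7640 m/s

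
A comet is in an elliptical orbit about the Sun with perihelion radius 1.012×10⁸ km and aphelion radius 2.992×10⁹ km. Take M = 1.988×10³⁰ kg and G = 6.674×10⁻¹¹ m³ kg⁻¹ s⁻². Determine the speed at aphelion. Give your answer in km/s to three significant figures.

μ = GM = 6.674×10⁻¹¹ × 1.988×10³⁰ = 1.327×10²⁰ m³/s².
Semi-major axis a = (r_p + r_a)/2 = 1.5466×10⁹ km = 1.547×10¹² m.
Vis-viva: v² = μ(2/r − 1/a) = 1.327×10²⁰ × (6.684×10⁻¹³ − 6.466×10⁻¹³) = 2.902×10⁶ m²/s².
v = 1703 m/s = 1.703 km/s.

v ≈ 1.70 km/s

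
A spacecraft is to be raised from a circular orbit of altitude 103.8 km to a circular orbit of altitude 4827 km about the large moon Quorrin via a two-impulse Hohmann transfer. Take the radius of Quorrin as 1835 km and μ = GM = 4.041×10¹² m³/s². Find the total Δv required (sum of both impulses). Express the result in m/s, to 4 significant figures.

r₁ = 1835 + 103.8 = 1938.8 km = 1.9388×10⁶ m.
r₂ = 1835 + 4827 = 6662.0 km = 6.6620×10⁶ m.
Transfer ellipse a_t = (r₁ + r₂)/2 = 4.300×10⁶ m.
At r₁: circular v_c1 = √(μ/r₁) = 1444 m/s; transfer-periapsis v_p = √[μ(2/r₁ − 1/a_t)] = 1797 m/s.
Δv₁ = v_p − v_c1 = 353.2 m/s.
At r₂: circular v_c2 = √(μ/r₂) = 778.8 m/s; transfer-apoapsis v_a = √[μ(2/r₂ − 1/a_t)] = 522.9 m/s.
Δv₂ = v_c2 − v_a = 255.9 m/s.
Total Δv = Δv₁ + Δv₂ = 609.1 m/s.

Δv_total ≈ 609.1 m/s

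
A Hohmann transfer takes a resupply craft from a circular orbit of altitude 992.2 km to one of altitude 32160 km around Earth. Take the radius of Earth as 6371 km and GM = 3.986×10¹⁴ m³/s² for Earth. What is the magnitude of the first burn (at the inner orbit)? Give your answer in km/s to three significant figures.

Δv ≈ 2.18 km/s

r₁ = 6371 + 992.2 = 7363.2 km = 7.3632×10⁶ m.
r₂ = 6371 + 32160 = 38531 km = 3.8531×10⁷ m.
Transfer ellipse a_t = (r₁ + r₂)/2 = 2.295×10⁷ m.
At r₁: circular v_c1 = √(μ/r₁) = 7358 m/s; transfer-perigee v_p = √[μ(2/r₁ − 1/a_t)] = 9534 m/s.
Δv₁ = v_p − v_c1 = 2176 m/s.
= 2.176 km/s.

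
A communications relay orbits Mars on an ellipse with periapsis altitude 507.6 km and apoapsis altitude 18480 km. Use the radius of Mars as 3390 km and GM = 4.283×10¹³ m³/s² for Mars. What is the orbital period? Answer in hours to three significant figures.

T ≈ 12.3 hours

r_p = 3390 + 507.6 = 3897.6 km = 3.8976×10⁶ m.
r_a = 3390 + 18480 = 21870 km = 2.1870×10⁷ m.
Semi-major axis a = (r_p + r_a)/2 = (3897.6 + 21870)/2 = 12884 km = 1.288×10⁷ m.
By Kepler's third law T = 2π√(a³/μ) = 2π × 7.066×10³ = 4.440×10⁴ s.
= 12.33 hours.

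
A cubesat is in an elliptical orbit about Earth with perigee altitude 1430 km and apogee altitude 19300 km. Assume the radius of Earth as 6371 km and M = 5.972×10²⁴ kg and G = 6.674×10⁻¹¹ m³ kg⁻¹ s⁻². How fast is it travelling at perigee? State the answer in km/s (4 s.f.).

μ = GM = 6.674×10⁻¹¹ × 5.972×10²⁴ = 3.986×10¹⁴ m³/s².
r_p = 6371 + 1430 = 7801.0 km = 7.8010×10⁶ m.
r_a = 6371 + 19300 = 25671 km = 2.5671×10⁷ m.
Semi-major axis a = (r_p + r_a)/2 = 16736 km = 1.674×10⁷ m.
Vis-viva: v² = μ(2/r − 1/a) = 3.986×10¹⁴ × (2.564×10⁻⁷ − 5.975×10⁻⁸) = 7.837×10⁷ m²/s².
v = 8853 m/s = 8.853 km/s.

v ≈ 8.853 km/s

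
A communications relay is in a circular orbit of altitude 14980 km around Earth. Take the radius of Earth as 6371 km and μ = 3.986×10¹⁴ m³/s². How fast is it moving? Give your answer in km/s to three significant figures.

v ≈ 4.32 km/s

r = 6371 + 14980 = 21351 km = 2.1351×10⁷ m.
For a circular orbit v = √(μ/r) = √(3.986×10¹⁴ / 2.135×10⁷) = √(1.867×10⁷) = 4321 m/s.
That is 4.321 km/s.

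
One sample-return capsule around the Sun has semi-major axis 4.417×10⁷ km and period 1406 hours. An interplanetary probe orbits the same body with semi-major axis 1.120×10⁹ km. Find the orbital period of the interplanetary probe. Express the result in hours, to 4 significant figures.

T₂ ≈ 1.795×10⁵ hours

Kepler's third law: T² ∝ a³, so T₂ = T₁ (a₂/a₁)^(3/2).
a₂/a₁ = 25.36, (a₂/a₁)^(3/2) = 127.7.
T₂ = 1406 × 127.7 = 1.795×10⁵ hours.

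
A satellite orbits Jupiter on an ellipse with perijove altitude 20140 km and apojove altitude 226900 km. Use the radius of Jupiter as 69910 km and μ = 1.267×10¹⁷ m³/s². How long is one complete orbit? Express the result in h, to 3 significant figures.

r_p = 69910 + 20140 = 90050 km = 9.0050×10⁷ m.
r_a = 69910 + 226900 = 296810 km = 2.9681×10⁸ m.
Semi-major axis a = (r_p + r_a)/2 = (90050 + 2.9681×10⁵)/2 = 1.9343×10⁵ km = 1.934×10⁸ m.
By Kepler's third law T = 2π√(a³/μ) = 2π × 7.558×10³ = 4.749×10⁴ s.
= 13.19 h.

T ≈ 13.2 h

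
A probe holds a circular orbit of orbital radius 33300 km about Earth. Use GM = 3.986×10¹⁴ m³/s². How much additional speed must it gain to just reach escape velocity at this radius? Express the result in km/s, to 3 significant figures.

r = 33300 km = 3.330×10⁷ m.
Circular speed v_c = √(μ/r) = 3460 m/s.
Escape speed v_esc = √(2μ/r) = √2 × v_c = 4893 m/s.
Δv = v_esc − v_c = 1433 m/s = 1.433 km/s.

Δv ≈ 1.43 km/s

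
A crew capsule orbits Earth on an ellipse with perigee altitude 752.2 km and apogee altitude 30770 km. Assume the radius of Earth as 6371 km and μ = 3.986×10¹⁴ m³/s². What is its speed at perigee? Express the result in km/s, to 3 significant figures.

r_p = 6371 + 752.2 = 7123.2 km = 7.1232×10⁶ m.
r_a = 6371 + 30770 = 37141 km = 3.7141×10⁷ m.
Semi-major axis a = (r_p + r_a)/2 = 22132 km = 2.213×10⁷ m.
Vis-viva: v² = μ(2/r − 1/a) = 3.986×10¹⁴ × (2.808×10⁻⁷ − 4.518×10⁻⁸) = 9.391×10⁷ m²/s².
v = 9691 m/s = 9.691 km/s.

v ≈ 9.69 km/s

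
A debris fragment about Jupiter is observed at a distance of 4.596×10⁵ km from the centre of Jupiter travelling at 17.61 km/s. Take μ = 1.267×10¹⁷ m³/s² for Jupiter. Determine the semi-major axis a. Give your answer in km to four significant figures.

r = 4.596×10⁸ m.
Vis-viva rearranged: 1/a = 2/r − v²/μ = 4.352×10⁻⁹ − 2.448×10⁻⁹ = 1.904×10⁻⁹ m⁻¹.
a = 5.252×10⁸ m = 5.2521×10⁵ km.

a ≈ 5.252×10⁵ km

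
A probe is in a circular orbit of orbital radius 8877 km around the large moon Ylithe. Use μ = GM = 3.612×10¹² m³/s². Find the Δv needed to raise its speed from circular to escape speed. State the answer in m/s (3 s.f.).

r = 8877 km = 8.877×10⁶ m.
Circular speed v_c = √(μ/r) = 637.9 m/s.
Escape speed v_esc = √(2μ/r) = √2 × v_c = 902.1 m/s.
Δv = v_esc − v_c = 264.2 m/s.

Δv ≈ 264 m/s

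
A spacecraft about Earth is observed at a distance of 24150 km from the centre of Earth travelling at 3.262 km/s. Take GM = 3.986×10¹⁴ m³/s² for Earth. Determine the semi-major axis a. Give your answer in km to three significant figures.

a ≈ 17800 km

r = 2.415×10⁷ m.
Specific orbital energy ε = v²/2 − μ/r = (3262)²/2 − 3.986×10¹⁴/2.415×10⁷ = -1.118×10⁷ J/kg.
Since ε = −μ/(2a), a = −μ/(2ε) = 1.782×10⁷ m = 17819 km.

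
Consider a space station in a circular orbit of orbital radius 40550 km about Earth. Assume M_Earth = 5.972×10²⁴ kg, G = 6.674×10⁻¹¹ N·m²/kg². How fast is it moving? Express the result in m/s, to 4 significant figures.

μ = GM = 6.674×10⁻¹¹ × 5.972×10²⁴ = 3.986×10¹⁴ m³/s².
r = 40550 km = 4.055×10⁷ m.
For a circular orbit v = √(μ/r) = √(3.986×10¹⁴ / 4.055×10⁷) = √(9.829×10⁶) = 3135 m/s.

v ≈ 3135 m/s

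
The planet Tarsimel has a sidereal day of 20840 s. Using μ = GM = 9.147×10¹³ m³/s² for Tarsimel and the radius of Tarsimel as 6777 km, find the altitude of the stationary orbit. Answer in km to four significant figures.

A synchronous orbit has period T, so by Kepler's third law a = (μT²/4π²)^(1/3).
μT²/4π² = 9.147×10¹³ × (2.084×10⁴)² / 39.48 = 1.006×10²¹ m³.
a = 1.002×10⁷ m = 10021 km.
Altitude h = a − R = 10021 − 6777 = 3243.9 km.

h_sync ≈ 3244 km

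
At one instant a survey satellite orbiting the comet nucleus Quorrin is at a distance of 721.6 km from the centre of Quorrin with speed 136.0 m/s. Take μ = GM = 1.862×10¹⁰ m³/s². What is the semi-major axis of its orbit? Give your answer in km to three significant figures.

a ≈ 562 km

r = 7.216×10⁵ m.
Specific orbital energy ε = v²/2 − μ/r = (136.0)²/2 − 1.862×10¹⁰/7.216×10⁵ = -1.656×10⁴ J/kg.
Since ε = −μ/(2a), a = −μ/(2ε) = 5.623×10⁵ m = 562.34 km.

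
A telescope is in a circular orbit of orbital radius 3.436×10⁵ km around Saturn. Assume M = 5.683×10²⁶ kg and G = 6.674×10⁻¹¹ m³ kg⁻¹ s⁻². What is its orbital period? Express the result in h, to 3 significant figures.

T ≈ 57.1 h

μ = GM = 6.674×10⁻¹¹ × 5.683×10²⁶ = 3.793×10¹⁶ m³/s².
r = 3.436×10⁵ km = 3.436×10⁸ m.
Kepler's third law: T = 2π√(r³/μ) = 2π√((3.436×10⁸)³ / 3.793×10¹⁶).
r³/μ = 1.070×10⁹ s², so T = 2π × 3.270×10⁴ = 2.055×10⁵ s.
Converting: 2.055×10⁵ s ÷ 3600 = 57.08 h.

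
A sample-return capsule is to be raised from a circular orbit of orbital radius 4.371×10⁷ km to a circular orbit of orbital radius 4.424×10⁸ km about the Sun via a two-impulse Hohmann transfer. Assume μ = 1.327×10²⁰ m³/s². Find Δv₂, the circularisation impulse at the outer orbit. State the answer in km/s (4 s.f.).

Δv ≈ 9.975 km/s

r₁ = 4.371×10⁷ km = 4.371×10¹⁰ m.
r₂ = 4.424×10⁸ km = 4.424×10¹¹ m.
Transfer ellipse a_t = (r₁ + r₂)/2 = 2.431×10¹¹ m.
At r₁: circular v_c1 = √(μ/r₁) = 55100 m/s; transfer-perihelion v_p = √[μ(2/r₁ − 1/a_t)] = 74340 m/s.
At r₂: circular v_c2 = √(μ/r₂) = 17320 m/s; transfer-aphelion v_a = √[μ(2/r₂ − 1/a_t)] = 7345 m/s.
Δv₂ = v_c2 − v_a = 9975 m/s.
= 9.975 km/s.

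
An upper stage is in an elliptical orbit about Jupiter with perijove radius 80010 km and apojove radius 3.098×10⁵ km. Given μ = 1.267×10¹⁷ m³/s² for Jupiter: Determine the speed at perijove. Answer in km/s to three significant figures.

v ≈ 50.2 km/s

Semi-major axis a = (r_p + r_a)/2 = 1.9490×10⁵ km = 1.949×10⁸ m.
Vis-viva: v² = μ(2/r − 1/a) = 1.267×10¹⁷ × (2.500×10⁻⁸ − 5.131×10⁻⁹) = 2.517×10⁹ m²/s².
v = 50170 m/s = 50.17 km/s.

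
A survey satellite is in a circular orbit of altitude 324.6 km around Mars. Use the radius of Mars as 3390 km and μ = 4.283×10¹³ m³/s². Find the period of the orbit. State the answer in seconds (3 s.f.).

r = 3390 + 324.6 = 3714.6 km = 3.7146×10⁶ m.
Kepler's third law: T = 2π√(r³/μ) = 2π√((3.715×10⁶)³ / 4.283×10¹³).
r³/μ = 1.197×10⁶ s², so T = 2π × 1.094×10³ = 6.873×10³ s.

T ≈ 6870 seconds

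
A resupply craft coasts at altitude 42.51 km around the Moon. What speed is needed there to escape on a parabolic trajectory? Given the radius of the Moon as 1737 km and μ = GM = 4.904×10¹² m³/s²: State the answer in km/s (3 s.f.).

r = 1737 + 42.51 = 1779.5 km = 1.7795×10⁶ m.
Escape speed v_esc = √(2μ/r) = √(2 × 4.904×10¹² / 1.780×10⁶) = √(5.512×10⁶) = 2348 m/s.
= 2.348 km/s.

v_esc ≈ 2.35 km/s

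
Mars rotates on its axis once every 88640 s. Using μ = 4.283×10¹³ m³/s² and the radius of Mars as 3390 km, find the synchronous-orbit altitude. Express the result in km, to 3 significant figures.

h_sync ≈ 17000 km

A synchronous orbit has period T, so by Kepler's third law a = (μT²/4π²)^(1/3).
μT²/4π² = 4.283×10¹³ × (8.864×10⁴)² / 39.48 = 8.524×10²¹ m³.
a = 2.043×10⁷ m = 20428 km.
Altitude h = a − R = 20428 − 3390 = 17038 km.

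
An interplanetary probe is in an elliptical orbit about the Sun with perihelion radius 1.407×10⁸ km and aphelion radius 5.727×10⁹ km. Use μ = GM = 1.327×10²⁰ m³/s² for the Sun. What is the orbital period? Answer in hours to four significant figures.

T ≈ 761400 hours

Semi-major axis a = (r_p + r_a)/2 = (1.4070×10⁸ + 5.7270×10⁹)/2 = 2.9338×10⁹ km = 2.934×10¹² m.
By Kepler's third law T = 2π√(a³/μ) = 2π × 4.362×10⁸ = 2.741×10⁹ s.
= 7.614×10⁵ hours.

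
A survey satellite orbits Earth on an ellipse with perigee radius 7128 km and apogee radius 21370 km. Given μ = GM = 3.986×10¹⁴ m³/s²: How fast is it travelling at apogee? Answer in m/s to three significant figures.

v ≈ 3050 m/s

Semi-major axis a = (r_p + r_a)/2 = 14249 km = 1.425×10⁷ m.
Vis-viva: v² = μ(2/r − 1/a) = 3.986×10¹⁴ × (9.359×10⁻⁸ − 7.018×10⁻⁸) = 9.331×10⁶ m²/s².
v = 3055 m/s.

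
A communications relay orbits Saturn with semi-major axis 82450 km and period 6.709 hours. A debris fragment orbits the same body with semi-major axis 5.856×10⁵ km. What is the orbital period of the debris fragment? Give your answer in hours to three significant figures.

Kepler's third law: T² ∝ a³, so T₂ = T₁ (a₂/a₁)^(3/2).
a₂/a₁ = 7.102, (a₂/a₁)^(3/2) = 18.93.
T₂ = 6.709 × 18.93 = 127.0 hours.

T₂ ≈ 127 hours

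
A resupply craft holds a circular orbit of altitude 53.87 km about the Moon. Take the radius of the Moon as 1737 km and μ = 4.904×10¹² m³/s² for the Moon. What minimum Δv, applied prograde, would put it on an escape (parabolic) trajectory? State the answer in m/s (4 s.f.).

Δv ≈ 685.4 m/s

r = 1737 + 53.87 = 1790.9 km = 1.7909×10⁶ m.
Circular speed v_c = √(μ/r) = 1655 m/s.
Escape speed v_esc = √(2μ/r) = √2 × v_c = 2340 m/s.
Δv = v_esc − v_c = 685.4 m/s.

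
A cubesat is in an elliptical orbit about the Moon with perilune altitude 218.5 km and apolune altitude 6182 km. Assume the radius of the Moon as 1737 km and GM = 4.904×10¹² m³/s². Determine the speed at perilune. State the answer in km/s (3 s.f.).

v ≈ 2.01 km/s

r_p = 1737 + 218.5 = 1955.5 km = 1.9555×10⁶ m.
r_a = 1737 + 6182 = 7919.0 km = 7.9190×10⁶ m.
Semi-major axis a = (r_p + r_a)/2 = 4937.2 km = 4.937×10⁶ m.
Vis-viva: v² = μ(2/r − 1/a) = 4.904×10¹² × (1.023×10⁻⁶ − 2.025×10⁻⁷) = 4.022×10⁶ m²/s².
v = 2006 m/s = 2.006 km/s.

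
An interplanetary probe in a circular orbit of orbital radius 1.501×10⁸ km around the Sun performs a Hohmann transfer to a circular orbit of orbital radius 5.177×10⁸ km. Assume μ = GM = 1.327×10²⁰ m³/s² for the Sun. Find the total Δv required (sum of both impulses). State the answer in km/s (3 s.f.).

Δv_total ≈ 12.6 km/s

r₁ = 1.501×10⁸ km = 1.501×10¹¹ m.
r₂ = 5.177×10⁸ km = 5.177×10¹¹ m.
Transfer ellipse a_t = (r₁ + r₂)/2 = 3.339×10¹¹ m.
At r₁: circular v_c1 = √(μ/r₁) = 29730 m/s; transfer-perihelion v_p = √[μ(2/r₁ − 1/a_t)] = 37020 m/s.
Δv₁ = v_p − v_c1 = 7290 m/s.
At r₂: circular v_c2 = √(μ/r₂) = 16010 m/s; transfer-aphelion v_a = √[μ(2/r₂ − 1/a_t)] = 10730 m/s.
Δv₂ = v_c2 − v_a = 5276 m/s.
Total Δv = Δv₁ + Δv₂ = 12570 m/s = 12.57 km/s.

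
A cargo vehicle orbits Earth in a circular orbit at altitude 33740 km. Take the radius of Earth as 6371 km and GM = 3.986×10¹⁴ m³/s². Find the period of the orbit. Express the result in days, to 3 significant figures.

r = 6371 + 33740 = 40111 km = 4.0111×10⁷ m.
Kepler's third law: T = 2π√(r³/μ) = 2π√((4.011×10⁷)³ / 3.986×10¹⁴).
r³/μ = 1.619×10⁸ s², so T = 2π × 1.272×10⁴ = 7.995×10⁴ s.
Converting: 7.995×10⁴ s ÷ 86400 = 0.9253 days.

T ≈ 0.925 days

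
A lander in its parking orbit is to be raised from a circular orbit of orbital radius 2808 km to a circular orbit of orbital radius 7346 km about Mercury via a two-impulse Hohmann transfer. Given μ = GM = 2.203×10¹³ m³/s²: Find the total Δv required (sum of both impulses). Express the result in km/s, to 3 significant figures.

r₁ = 2808 km = 2.808×10⁶ m.
r₂ = 7346 km = 7.346×10⁶ m.
Transfer ellipse a_t = (r₁ + r₂)/2 = 5.077×10⁶ m.
At r₁: circular v_c1 = √(μ/r₁) = 2801 m/s; transfer-periherm v_p = √[μ(2/r₁ − 1/a_t)] = 3369 m/s.
Δv₁ = v_p − v_c1 = 568.3 m/s.
At r₂: circular v_c2 = √(μ/r₂) = 1732 m/s; transfer-apoherm v_a = √[μ(2/r₂ − 1/a_t)] = 1288 m/s.
Δv₂ = v_c2 − v_a = 443.9 m/s.
Total Δv = Δv₁ + Δv₂ = 1012 m/s = 1.012 km/s.

Δv_total ≈ 1.01 km/s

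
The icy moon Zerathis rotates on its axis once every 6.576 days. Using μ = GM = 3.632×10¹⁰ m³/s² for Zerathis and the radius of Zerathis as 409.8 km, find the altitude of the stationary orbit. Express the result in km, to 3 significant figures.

T = 6.576 days = 5.682×10⁵ s.
A synchronous orbit has period T, so by Kepler's third law a = (μT²/4π²)^(1/3).
μT²/4π² = 3.632×10¹⁰ × (5.682×10⁵)² / 39.48 = 2.970×10²⁰ m³.
a = 6.672×10⁶ m = 6671.8 km.
Altitude h = a − R = 6671.8 − 409.8 = 6262.0 km.

h_sync ≈ 6260 km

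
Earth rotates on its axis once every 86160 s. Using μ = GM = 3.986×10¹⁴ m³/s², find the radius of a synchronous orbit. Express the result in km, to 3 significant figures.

A synchronous orbit has period T, so by Kepler's third law a = (μT²/4π²)^(1/3).
μT²/4π² = 3.986×10¹⁴ × (8.616×10⁴)² / 39.48 = 7.495×10²² m³.
a = 4.216×10⁷ m = 42163 km.

r_sync ≈ 42200 km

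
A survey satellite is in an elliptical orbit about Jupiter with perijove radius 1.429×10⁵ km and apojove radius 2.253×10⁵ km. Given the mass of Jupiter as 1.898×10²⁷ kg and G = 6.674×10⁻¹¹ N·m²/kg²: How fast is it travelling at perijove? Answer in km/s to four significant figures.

μ = GM = 6.674×10⁻¹¹ × 1.898×10²⁷ = 1.267×10¹⁷ m³/s².
Semi-major axis a = (r_p + r_a)/2 = 1.8410×10⁵ km = 1.841×10⁸ m.
Vis-viva: v² = μ(2/r − 1/a) = 1.267×10¹⁷ × (1.400×10⁻⁸ − 5.432×10⁻⁹) = 1.085×10⁹ m²/s².
v = 32940 m/s = 32.94 km/s.

v ≈ 32.94 km/s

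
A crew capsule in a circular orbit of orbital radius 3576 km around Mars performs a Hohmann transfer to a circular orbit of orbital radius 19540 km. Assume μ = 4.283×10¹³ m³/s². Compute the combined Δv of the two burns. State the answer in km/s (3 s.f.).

r₁ = 3576 km = 3.576×10⁶ m.
r₂ = 19540 km = 1.954×10⁷ m.
Transfer ellipse a_t = (r₁ + r₂)/2 = 1.156×10⁷ m.
At r₁: circular v_c1 = √(μ/r₁) = 3461 m/s; transfer-periapsis v_p = √[μ(2/r₁ − 1/a_t)] = 4500 m/s.
Δv₁ = v_p − v_c1 = 1039 m/s.
At r₂: circular v_c2 = √(μ/r₂) = 1481 m/s; transfer-apoapsis v_a = √[μ(2/r₂ − 1/a_t)] = 823.5 m/s.
Δv₂ = v_c2 − v_a = 657.0 m/s.
Total Δv = Δv₁ + Δv₂ = 1696 m/s = 1.696 km/s.

Δv_total ≈ 1.70 km/s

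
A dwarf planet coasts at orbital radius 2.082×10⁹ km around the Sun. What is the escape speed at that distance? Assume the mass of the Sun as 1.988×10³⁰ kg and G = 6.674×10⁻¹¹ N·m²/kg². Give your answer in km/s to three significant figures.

v_esc ≈ 11.3 km/s

μ = GM = 6.674×10⁻¹¹ × 1.988×10³⁰ = 1.327×10²⁰ m³/s².
r = 2.082×10⁹ km = 2.082×10¹² m.
Escape speed v_esc = √(2μ/r) = √(2 × 1.327×10²⁰ / 2.082×10¹²) = √(1.275×10⁸) = 11290 m/s.
= 11.29 km/s.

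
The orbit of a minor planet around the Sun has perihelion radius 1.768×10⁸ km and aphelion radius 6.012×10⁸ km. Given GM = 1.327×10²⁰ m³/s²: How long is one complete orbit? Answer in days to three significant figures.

T ≈ 1530 days

Semi-major axis a = (r_p + r_a)/2 = (1.7680×10⁸ + 6.0120×10⁸)/2 = 3.8900×10⁸ km = 3.890×10¹¹ m.
By Kepler's third law T = 2π√(a³/μ) = 2π × 2.106×10⁷ = 1.323×10⁸ s.
= 1532 days.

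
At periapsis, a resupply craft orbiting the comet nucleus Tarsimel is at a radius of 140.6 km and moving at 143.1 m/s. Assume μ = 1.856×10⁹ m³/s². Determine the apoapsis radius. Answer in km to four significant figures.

r_p = 1.406×10⁵ m.
Specific energy ε = v²/2 − μ/r = -2.962×10³ J/kg, so a = −μ/(2ε) = 3.133×10⁵ m.
The apsides satisfy r_p + r_a = 2a, so the apoapsis radius is 2a − r_p = 4.861×10⁵ m = 486.05 km.

apoapsis radius ≈ 486.1 km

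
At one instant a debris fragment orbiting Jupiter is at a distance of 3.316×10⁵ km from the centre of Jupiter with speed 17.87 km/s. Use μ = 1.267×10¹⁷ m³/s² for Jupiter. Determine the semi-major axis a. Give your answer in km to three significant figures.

r = 3.316×10⁸ m.
Specific orbital energy ε = v²/2 − μ/r = (17870)²/2 − 1.267×10¹⁷/3.316×10⁸ = -2.224×10⁸ J/kg.
Since ε = −μ/(2a), a = −μ/(2ε) = 2.848×10⁸ m = 2.8482×10⁵ km.

a ≈ 2.85×10⁵ km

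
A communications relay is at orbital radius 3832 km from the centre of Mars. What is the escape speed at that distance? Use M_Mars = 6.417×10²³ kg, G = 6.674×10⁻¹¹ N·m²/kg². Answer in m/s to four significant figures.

μ = GM = 6.674×10⁻¹¹ × 6.417×10²³ = 4.283×10¹³ m³/s².
r = 3832 km = 3.832×10⁶ m.
Escape speed v_esc = √(2μ/r) = √(2 × 4.283×10¹³ / 3.832×10⁶) = √(2.235×10⁷) = 4728 m/s.

v_esc ≈ 4728 m/s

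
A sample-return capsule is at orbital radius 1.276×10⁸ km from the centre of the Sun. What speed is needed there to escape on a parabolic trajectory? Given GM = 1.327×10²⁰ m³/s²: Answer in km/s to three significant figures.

v_esc ≈ 45.6 km/s

r = 1.276×10⁸ km = 1.276×10¹¹ m.
Escape speed v_esc = √(2μ/r) = √(2 × 1.327×10²⁰ / 1.276×10¹¹) = √(2.080×10⁹) = 45610 m/s.
= 45.61 km/s.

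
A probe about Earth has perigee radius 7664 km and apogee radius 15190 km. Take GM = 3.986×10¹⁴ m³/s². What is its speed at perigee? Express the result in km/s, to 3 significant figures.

v ≈ 8.31 km/s

Semi-major axis a = (r_p + r_a)/2 = 11427 km = 1.143×10⁷ m.
Vis-viva: v² = μ(2/r − 1/a) = 3.986×10¹⁴ × (2.610×10⁻⁷ − 8.751×10⁻⁸) = 6.914×10⁷ m²/s².
v = 8315 m/s = 8.315 km/s.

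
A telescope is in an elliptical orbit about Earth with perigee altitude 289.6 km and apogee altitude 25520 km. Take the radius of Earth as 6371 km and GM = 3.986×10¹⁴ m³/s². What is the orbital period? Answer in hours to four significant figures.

r_p = 6371 + 289.6 = 6660.6 km = 6.6606×10⁶ m.
r_a = 6371 + 25520 = 31891 km = 3.1891×10⁷ m.
Semi-major axis a = (r_p + r_a)/2 = (6660.6 + 31891)/2 = 19276 km = 1.928×10⁷ m.
By Kepler's third law T = 2π√(a³/μ) = 2π × 4.239×10³ = 2.663×10⁴ s.
= 7.398 hours.

T ≈ 7.398 hours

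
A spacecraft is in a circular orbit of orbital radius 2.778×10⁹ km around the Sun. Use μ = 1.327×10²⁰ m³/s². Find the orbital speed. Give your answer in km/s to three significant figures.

v ≈ 6.91 km/s

r = 2.778×10⁹ km = 2.778×10¹² m.
For a circular orbit v = √(μ/r) = √(1.327×10²⁰ / 2.778×10¹²) = √(4.777×10⁷) = 6911 m/s.
That is 6.911 km/s.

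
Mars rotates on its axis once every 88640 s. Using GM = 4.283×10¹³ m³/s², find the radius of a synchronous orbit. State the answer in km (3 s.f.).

r_sync ≈ 20400 km

A synchronous orbit has period T, so by Kepler's third law a = (μT²/4π²)^(1/3).
μT²/4π² = 4.283×10¹³ × (8.864×10⁴)² / 39.48 = 8.524×10²¹ m³.
a = 2.043×10⁷ m = 20428 km.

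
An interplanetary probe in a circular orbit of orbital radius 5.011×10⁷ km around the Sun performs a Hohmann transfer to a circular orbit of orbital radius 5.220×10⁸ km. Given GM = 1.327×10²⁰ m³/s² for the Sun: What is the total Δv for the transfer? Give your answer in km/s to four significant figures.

Δv_total ≈ 27.33 km/s

r₁ = 5.011×10⁷ km = 5.011×10¹⁰ m.
r₂ = 5.220×10⁸ km = 5.220×10¹¹ m.
Transfer ellipse a_t = (r₁ + r₂)/2 = 2.861×10¹¹ m.
At r₁: circular v_c1 = √(μ/r₁) = 51460 m/s; transfer-perihelion v_p = √[μ(2/r₁ − 1/a_t)] = 69520 m/s.
Δv₁ = v_p − v_c1 = 18060 m/s.
At r₂: circular v_c2 = √(μ/r₂) = 15940 m/s; transfer-aphelion v_a = √[μ(2/r₂ − 1/a_t)] = 6673 m/s.
Δv₂ = v_c2 − v_a = 9271 m/s.
Total Δv = Δv₁ + Δv₂ = 27330 m/s = 27.33 km/s.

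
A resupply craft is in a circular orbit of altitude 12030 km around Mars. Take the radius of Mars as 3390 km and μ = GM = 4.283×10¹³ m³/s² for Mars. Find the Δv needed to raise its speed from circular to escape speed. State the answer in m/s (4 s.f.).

r = 3390 + 12030 = 15420 km = 1.5420×10⁷ m.
Circular speed v_c = √(μ/r) = 1667 m/s.
Escape speed v_esc = √(2μ/r) = √2 × v_c = 2357 m/s.
Δv = v_esc − v_c = 690.3 m/s.

Δv ≈ 690.3 m/s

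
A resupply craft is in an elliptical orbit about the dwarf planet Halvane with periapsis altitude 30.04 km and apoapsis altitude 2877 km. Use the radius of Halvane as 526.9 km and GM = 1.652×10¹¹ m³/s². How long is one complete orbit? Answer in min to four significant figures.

r_p = 526.9 + 30.04 = 556.94 km = 5.5694×10⁵ m.
r_a = 526.9 + 2877 = 3403.9 km = 3.4039×10⁶ m.
Semi-major axis a = (r_p + r_a)/2 = (556.94 + 3403.9)/2 = 1980.4 km = 1.980×10⁶ m.
By Kepler's third law T = 2π√(a³/μ) = 2π × 6.857×10³ = 4.308×10⁴ s.
= 718.1 min.

T ≈ 718.1 min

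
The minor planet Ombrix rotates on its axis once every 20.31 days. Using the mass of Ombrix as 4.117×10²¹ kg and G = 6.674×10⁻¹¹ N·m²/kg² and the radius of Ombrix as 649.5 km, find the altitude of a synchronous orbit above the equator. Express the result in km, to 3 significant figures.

μ = GM = 6.674×10⁻¹¹ × 4.117×10²¹ = 2.748×10¹¹ m³/s².
T = 20.31 days = 1.755×10⁶ s.
A synchronous orbit has period T, so by Kepler's third law a = (μT²/4π²)^(1/3).
μT²/4π² = 2.748×10¹¹ × (1.755×10⁶)² / 39.48 = 2.143×10²² m³.
a = 2.778×10⁷ m = 27777 km.
Altitude h = a − R = 27777 − 649.5 = 27127 km.

h_sync ≈ 27100 km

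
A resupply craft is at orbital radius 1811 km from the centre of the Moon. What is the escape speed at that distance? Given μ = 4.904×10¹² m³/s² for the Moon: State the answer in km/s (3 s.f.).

v_esc ≈ 2.33 km/s

r = 1811 km = 1.811×10⁶ m.
Escape speed v_esc = √(2μ/r) = √(2 × 4.904×10¹² / 1.811×10⁶) = √(5.416×10⁶) = 2327 m/s.
= 2.327 km/s.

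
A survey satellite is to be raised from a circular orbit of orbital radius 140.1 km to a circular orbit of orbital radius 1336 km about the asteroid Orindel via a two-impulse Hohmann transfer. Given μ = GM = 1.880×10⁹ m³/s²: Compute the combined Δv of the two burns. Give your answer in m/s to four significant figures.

r₁ = 140.1 km = 1.401×10⁵ m.
r₂ = 1336 km = 1.336×10⁶ m.
Transfer ellipse a_t = (r₁ + r₂)/2 = 7.380×10⁵ m.
At r₁: circular v_c1 = √(μ/r₁) = 115.8 m/s; transfer-periapsis v_p = √[μ(2/r₁ − 1/a_t)] = 155.9 m/s.
Δv₁ = v_p − v_c1 = 40.01 m/s.
At r₂: circular v_c2 = √(μ/r₂) = 37.51 m/s; transfer-apoapsis v_a = √[μ(2/r₂ − 1/a_t)] = 16.34 m/s.
Δv₂ = v_c2 − v_a = 21.17 m/s.
Total Δv = Δv₁ + Δv₂ = 61.18 m/s.

Δv_total ≈ 61.18 m/s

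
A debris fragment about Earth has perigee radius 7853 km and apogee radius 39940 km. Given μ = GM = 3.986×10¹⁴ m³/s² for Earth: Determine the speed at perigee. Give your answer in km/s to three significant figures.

v ≈ 9.21 km/s

Semi-major axis a = (r_p + r_a)/2 = 23896 km = 2.390×10⁷ m.
Vis-viva: v² = μ(2/r − 1/a) = 3.986×10¹⁴ × (2.547×10⁻⁷ − 4.185×10⁻⁸) = 8.484×10⁷ m²/s².
v = 9211 m/s = 9.211 km/s.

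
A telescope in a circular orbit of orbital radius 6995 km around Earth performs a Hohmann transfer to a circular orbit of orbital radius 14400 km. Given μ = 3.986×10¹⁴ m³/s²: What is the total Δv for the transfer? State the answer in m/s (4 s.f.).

r₁ = 6995 km = 6.995×10⁶ m.
r₂ = 14400 km = 1.440×10⁷ m.
Transfer ellipse a_t = (r₁ + r₂)/2 = 1.070×10⁷ m.
At r₁: circular v_c1 = √(μ/r₁) = 7549 m/s; transfer-perigee v_p = √[μ(2/r₁ − 1/a_t)] = 8758 m/s.
Δv₁ = v_p − v_c1 = 1209 m/s.
At r₂: circular v_c2 = √(μ/r₂) = 5261 m/s; transfer-apogee v_a = √[μ(2/r₂ − 1/a_t)] = 4254 m/s.
Δv₂ = v_c2 − v_a = 1007 m/s.
Total Δv = Δv₁ + Δv₂ = 2216 m/s.

Δv_total ≈ 2216 m/s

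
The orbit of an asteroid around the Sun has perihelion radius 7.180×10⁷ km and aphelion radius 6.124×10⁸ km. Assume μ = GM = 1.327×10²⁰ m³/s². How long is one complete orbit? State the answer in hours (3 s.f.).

Semi-major axis a = (r_p + r_a)/2 = (7.1800×10⁷ + 6.1240×10⁸)/2 = 3.4210×10⁸ km = 3.421×10¹¹ m.
By Kepler's third law T = 2π√(a³/μ) = 2π × 1.737×10⁷ = 1.091×10⁸ s.
= 30320 hours.

T ≈ 30300 hours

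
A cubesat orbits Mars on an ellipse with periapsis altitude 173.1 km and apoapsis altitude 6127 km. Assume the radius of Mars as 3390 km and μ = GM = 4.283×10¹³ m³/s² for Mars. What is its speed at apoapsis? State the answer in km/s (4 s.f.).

v ≈ 1.566 km/s

r_p = 3390 + 173.1 = 3563.1 km = 3.5631×10⁶ m.
r_a = 3390 + 6127 = 9517.0 km = 9.5170×10⁶ m.
Semi-major axis a = (r_p + r_a)/2 = 6540.1 km = 6.540×10⁶ m.
Vis-viva: v² = μ(2/r − 1/a) = 4.283×10¹³ × (2.102×10⁻⁷ − 1.529×10⁻⁷) = 2.452×10⁶ m²/s².
v = 1566 m/s = 1.566 km/s.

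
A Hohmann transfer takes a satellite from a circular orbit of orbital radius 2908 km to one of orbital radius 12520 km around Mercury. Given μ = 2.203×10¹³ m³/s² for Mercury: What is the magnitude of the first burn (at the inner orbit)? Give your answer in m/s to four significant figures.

r₁ = 2908 km = 2.908×10⁶ m.
r₂ = 12520 km = 1.252×10⁷ m.
Transfer ellipse a_t = (r₁ + r₂)/2 = 7.714×10⁶ m.
At r₁: circular v_c1 = √(μ/r₁) = 2752 m/s; transfer-periherm v_p = √[μ(2/r₁ − 1/a_t)] = 3506 m/s.
Δv₁ = v_p − v_c1 = 754.1 m/s.

Δv ≈ 754.1 m/s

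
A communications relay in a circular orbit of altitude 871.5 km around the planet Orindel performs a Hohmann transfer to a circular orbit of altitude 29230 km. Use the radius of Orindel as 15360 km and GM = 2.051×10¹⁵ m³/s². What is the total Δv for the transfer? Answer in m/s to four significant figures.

Δv_total ≈ 4198 m/s

r₁ = 15360 + 871.5 = 16232 km = 1.6232×10⁷ m.
r₂ = 15360 + 29230 = 44590 km = 4.4590×10⁷ m.
Transfer ellipse a_t = (r₁ + r₂)/2 = 3.041×10⁷ m.
At r₁: circular v_c1 = √(μ/r₁) = 11240 m/s; transfer-periapsis v_p = √[μ(2/r₁ − 1/a_t)] = 13610 m/s.
Δv₁ = v_p − v_c1 = 2371 m/s.
At r₂: circular v_c2 = √(μ/r₂) = 6782 m/s; transfer-apoapsis v_a = √[μ(2/r₂ − 1/a_t)] = 4955 m/s.
Δv₂ = v_c2 − v_a = 1827 m/s.
Total Δv = Δv₁ + Δv₂ = 4198 m/s.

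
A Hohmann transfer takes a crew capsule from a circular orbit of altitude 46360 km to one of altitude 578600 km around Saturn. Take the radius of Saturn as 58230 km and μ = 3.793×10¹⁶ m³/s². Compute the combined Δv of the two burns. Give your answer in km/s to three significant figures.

Δv_total ≈ 9.53 km/s

r₁ = 58230 + 46360 = 104590 km = 1.0459×10⁸ m.
r₂ = 58230 + 578600 = 636830 km = 6.3683×10⁸ m.
Transfer ellipse a_t = (r₁ + r₂)/2 = 3.707×10⁸ m.
At r₁: circular v_c1 = √(μ/r₁) = 19040 m/s; transfer-perikrone v_p = √[μ(2/r₁ − 1/a_t)] = 24960 m/s.
Δv₁ = v_p − v_c1 = 5916 m/s.
At r₂: circular v_c2 = √(μ/r₂) = 7718 m/s; transfer-apokrone v_a = √[μ(2/r₂ − 1/a_t)] = 4099 m/s.
Δv₂ = v_c2 − v_a = 3618 m/s.
Total Δv = Δv₁ + Δv₂ = 9535 m/s = 9.535 km/s.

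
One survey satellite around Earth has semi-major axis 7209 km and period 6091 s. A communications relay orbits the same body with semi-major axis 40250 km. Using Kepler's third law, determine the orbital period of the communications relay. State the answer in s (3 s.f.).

T₂ ≈ 80400 s

Kepler's third law: T² ∝ a³, so T₂ = T₁ (a₂/a₁)^(3/2).
a₂/a₁ = 5.583, (a₂/a₁)^(3/2) = 13.19.
T₂ = 6091 × 13.19 = 80360 s.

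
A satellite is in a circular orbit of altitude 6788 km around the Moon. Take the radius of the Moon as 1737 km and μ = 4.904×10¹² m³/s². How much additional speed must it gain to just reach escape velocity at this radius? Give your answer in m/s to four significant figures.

r = 1737 + 6788 = 8525.0 km = 8.5250×10⁶ m.
Circular speed v_c = √(μ/r) = 758.5 m/s.
Escape speed v_esc = √(2μ/r) = √2 × v_c = 1073 m/s.
Δv = v_esc − v_c = 314.2 m/s.

Δv ≈ 314.2 m/s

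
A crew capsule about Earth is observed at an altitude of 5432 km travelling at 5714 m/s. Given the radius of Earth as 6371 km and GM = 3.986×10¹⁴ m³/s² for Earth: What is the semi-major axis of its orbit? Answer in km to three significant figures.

r = 6371 + 5432 = 11803 km = 1.180×10⁷ m.
Specific orbital energy ε = v²/2 − μ/r = (5714)²/2 − 3.986×10¹⁴/1.180×10⁷ = -1.745×10⁷ J/kg.
Since ε = −μ/(2a), a = −μ/(2ε) = 1.142×10⁷ m = 11424 km.

a ≈ 11400 km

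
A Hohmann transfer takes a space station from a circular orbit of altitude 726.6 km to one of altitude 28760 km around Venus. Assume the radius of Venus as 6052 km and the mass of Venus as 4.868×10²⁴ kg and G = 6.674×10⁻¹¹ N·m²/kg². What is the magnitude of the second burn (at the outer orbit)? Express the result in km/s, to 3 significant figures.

μ = GM = 6.674×10⁻¹¹ × 4.868×10²⁴ = 3.249×10¹⁴ m³/s².
r₁ = 6052 + 726.6 = 6778.6 km = 6.7786×10⁶ m.
r₂ = 6052 + 28760 = 34812 km = 3.4812×10⁷ m.
Transfer ellipse a_t = (r₁ + r₂)/2 = 2.080×10⁷ m.
At r₁: circular v_c1 = √(μ/r₁) = 6923 m/s; transfer-periapsis v_p = √[μ(2/r₁ − 1/a_t)] = 8957 m/s.
At r₂: circular v_c2 = √(μ/r₂) = 3055 m/s; transfer-apoapsis v_a = √[μ(2/r₂ − 1/a_t)] = 1744 m/s.
Δv₂ = v_c2 − v_a = 1311 m/s.
= 1.311 km/s.

Δv ≈ 1.31 km/s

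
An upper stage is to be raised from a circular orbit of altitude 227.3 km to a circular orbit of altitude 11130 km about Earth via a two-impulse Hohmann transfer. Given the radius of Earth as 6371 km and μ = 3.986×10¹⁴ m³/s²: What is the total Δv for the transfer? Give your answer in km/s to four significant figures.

Δv_total ≈ 2.835 km/s

r₁ = 6371 + 227.3 = 6598.3 km = 6.5983×10⁶ m.
r₂ = 6371 + 11130 = 17501 km = 1.7501×10⁷ m.
Transfer ellipse a_t = (r₁ + r₂)/2 = 1.205×10⁷ m.
At r₁: circular v_c1 = √(μ/r₁) = 7772 m/s; transfer-perigee v_p = √[μ(2/r₁ − 1/a_t)] = 9367 m/s.
Δv₁ = v_p − v_c1 = 1595 m/s.
At r₂: circular v_c2 = √(μ/r₂) = 4772 m/s; transfer-apogee v_a = √[μ(2/r₂ − 1/a_t)] = 3532 m/s.
Δv₂ = v_c2 − v_a = 1241 m/s.
Total Δv = Δv₁ + Δv₂ = 2835 m/s = 2.835 km/s.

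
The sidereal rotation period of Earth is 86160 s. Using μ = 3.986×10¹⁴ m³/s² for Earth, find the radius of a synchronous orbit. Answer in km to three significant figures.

r_sync ≈ 42200 km

A synchronous orbit has period T, so by Kepler's third law a = (μT²/4π²)^(1/3).
μT²/4π² = 3.986×10¹⁴ × (8.616×10⁴)² / 39.48 = 7.495×10²² m³.
a = 4.216×10⁷ m = 42163 km.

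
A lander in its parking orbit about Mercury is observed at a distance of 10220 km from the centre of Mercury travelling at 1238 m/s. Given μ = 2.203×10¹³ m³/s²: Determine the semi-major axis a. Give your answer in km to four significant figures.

r = 1.022×10⁷ m.
Vis-viva rearranged: 1/a = 2/r − v²/μ = 1.957×10⁻⁷ − 6.957×10⁻⁸ = 1.261×10⁻⁷ m⁻¹.
a = 7.929×10⁶ m = 7928.7 km.

a ≈ 7929 km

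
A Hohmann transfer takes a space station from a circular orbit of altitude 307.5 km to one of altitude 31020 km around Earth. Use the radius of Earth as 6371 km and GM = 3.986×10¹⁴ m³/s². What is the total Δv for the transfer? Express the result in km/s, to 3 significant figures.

r₁ = 6371 + 307.5 = 6678.5 km = 6.6785×10⁶ m.
r₂ = 6371 + 31020 = 37391 km = 3.7391×10⁷ m.
Transfer ellipse a_t = (r₁ + r₂)/2 = 2.203×10⁷ m.
At r₁: circular v_c1 = √(μ/r₁) = 7726 m/s; transfer-perigee v_p = √[μ(2/r₁ − 1/a_t)] = 10060 m/s.
Δv₁ = v_p − v_c1 = 2338 m/s.
At r₂: circular v_c2 = √(μ/r₂) = 3265 m/s; transfer-apogee v_a = √[μ(2/r₂ − 1/a_t)] = 1798 m/s.
Δv₂ = v_c2 − v_a = 1468 m/s.
Total Δv = Δv₁ + Δv₂ = 3806 m/s = 3.806 km/s.

Δv_total ≈ 3.81 km/s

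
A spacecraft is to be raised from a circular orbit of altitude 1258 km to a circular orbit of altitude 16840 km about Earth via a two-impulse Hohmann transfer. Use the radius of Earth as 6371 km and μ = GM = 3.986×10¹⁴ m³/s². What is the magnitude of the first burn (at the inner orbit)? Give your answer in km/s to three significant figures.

r₁ = 6371 + 1258 = 7629.0 km = 7.6290×10⁶ m.
r₂ = 6371 + 16840 = 23211 km = 2.3211×10⁷ m.
Transfer ellipse a_t = (r₁ + r₂)/2 = 1.542×10⁷ m.
At r₁: circular v_c1 = √(μ/r₁) = 7228 m/s; transfer-perigee v_p = √[μ(2/r₁ − 1/a_t)] = 8868 m/s.
Δv₁ = v_p − v_c1 = 1640 m/s.
= 1.640 km/s.

Δv ≈ 1.64 km/s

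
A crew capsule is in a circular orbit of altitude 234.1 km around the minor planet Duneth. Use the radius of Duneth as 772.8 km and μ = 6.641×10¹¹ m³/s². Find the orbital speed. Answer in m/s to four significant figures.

v ≈ 812.1 m/s

r = 772.8 + 234.1 = 1006.9 km = 1.0069×10⁶ m.
For a circular orbit v = √(μ/r) = √(6.641×10¹¹ / 1.007×10⁶) = √(6.595×10⁵) = 812.1 m/s.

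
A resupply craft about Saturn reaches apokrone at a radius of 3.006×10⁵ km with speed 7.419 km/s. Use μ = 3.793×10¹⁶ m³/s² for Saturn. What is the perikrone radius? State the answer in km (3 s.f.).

r_a = 3.006×10⁸ m.
Specific energy ε = v²/2 − μ/r = -9.866×10⁷ J/kg, so a = −μ/(2ε) = 1.922×10⁸ m.
The apsides satisfy r_p + r_a = 2a, so the perikrone radius is 2a − r_a = 8.385×10⁷ m = 83851 km.

perikrone radius ≈ 83900 km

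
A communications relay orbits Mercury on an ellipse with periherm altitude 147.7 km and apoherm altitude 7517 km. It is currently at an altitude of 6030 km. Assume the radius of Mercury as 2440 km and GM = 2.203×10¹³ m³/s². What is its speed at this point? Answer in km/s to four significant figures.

r_p = 2440 + 147.7 = 2587.7 km = 2.5877×10⁶ m.
r_a = 2440 + 7517 = 9957.0 km = 9.9570×10⁶ m.
r = 2440 + 6030 = 8470.0 km = 8.470×10⁶ m.
Semi-major axis a = (r_p + r_a)/2 = 6272.4 km = 6.272×10⁶ m.
Vis-viva: v² = μ(2/r − 1/a) = 2.203×10¹³ × (2.361×10⁻⁷ − 1.594×10⁻⁷) = 1.690×10⁶ m²/s².
v = 1300 m/s = 1.300 km/s.

v ≈ 1.300 km/s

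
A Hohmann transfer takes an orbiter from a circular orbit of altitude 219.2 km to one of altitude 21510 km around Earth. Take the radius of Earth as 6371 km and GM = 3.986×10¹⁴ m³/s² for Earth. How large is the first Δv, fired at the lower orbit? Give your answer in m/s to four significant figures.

r₁ = 6371 + 219.2 = 6590.2 km = 6.5902×10⁶ m.
r₂ = 6371 + 21510 = 27881 km = 2.7881×10⁷ m.
Transfer ellipse a_t = (r₁ + r₂)/2 = 1.724×10⁷ m.
At r₁: circular v_c1 = √(μ/r₁) = 7777 m/s; transfer-perigee v_p = √[μ(2/r₁ − 1/a_t)] = 9891 m/s.
Δv₁ = v_p − v_c1 = 2114 m/s.

Δv ≈ 2114 m/s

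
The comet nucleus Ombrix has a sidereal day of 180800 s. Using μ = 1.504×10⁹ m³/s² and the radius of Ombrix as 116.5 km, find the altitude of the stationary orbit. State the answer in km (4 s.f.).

A synchronous orbit has period T, so by Kepler's third law a = (μT²/4π²)^(1/3).
μT²/4π² = 1.504×10⁹ × (1.808×10⁵)² / 39.48 = 1.245×10¹⁸ m³.
a = 1.076×10⁶ m = 1075.9 km.
Altitude h = a − R = 1075.9 − 116.5 = 959.37 km.

h_sync ≈ 959.4 km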